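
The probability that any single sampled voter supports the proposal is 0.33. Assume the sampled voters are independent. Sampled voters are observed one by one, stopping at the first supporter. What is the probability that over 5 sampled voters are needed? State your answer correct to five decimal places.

0.13501

Y = number of sampled voters to the first success; geometric, p = 0.33.
P(Y > 5) = P(first 5 all fail) = (1−p)^5 = 0.1350125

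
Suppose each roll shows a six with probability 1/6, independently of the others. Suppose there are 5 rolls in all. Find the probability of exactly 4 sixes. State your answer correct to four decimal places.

0.0032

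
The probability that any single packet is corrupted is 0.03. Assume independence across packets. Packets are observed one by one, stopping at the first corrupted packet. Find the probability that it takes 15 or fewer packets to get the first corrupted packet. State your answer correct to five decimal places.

0.36675

Y = number of packets to the first success; geometric, p = 0.03.
P(Y ≤ 15) = 1 − (1−p)^15 = 1 − 0.6332512 = 0.3667488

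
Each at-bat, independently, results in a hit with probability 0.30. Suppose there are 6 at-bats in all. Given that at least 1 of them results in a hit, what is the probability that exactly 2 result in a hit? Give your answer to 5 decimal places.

0.36735

X ~ Binomial(6, 0.30). Want P(X=2 | X≥1) = P(X=2) / P(X≥1).
P(X=2) = C(6,2)·0.30^2·0.70^4 = 0.3241350
P(X≥1) = 1 − 0.1176490 = 0.8823510
Ratio = 0.3241350 / 0.8823510 = 0.3673538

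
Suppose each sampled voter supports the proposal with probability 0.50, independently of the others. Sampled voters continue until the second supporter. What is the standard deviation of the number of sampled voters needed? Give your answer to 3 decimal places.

2.000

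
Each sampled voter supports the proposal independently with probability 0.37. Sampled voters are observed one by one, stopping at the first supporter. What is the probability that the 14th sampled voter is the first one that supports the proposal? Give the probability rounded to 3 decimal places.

0.001

Geometric (trials to first success), p = 0.37.
P(Y = 14) = (1−p)^13 · p = 0.0024628 · 0.37 = 0.00091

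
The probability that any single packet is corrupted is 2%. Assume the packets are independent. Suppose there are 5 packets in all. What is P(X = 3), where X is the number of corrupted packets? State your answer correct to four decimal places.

X ~ Binomial(n=5, p=0.02).
P(X=3) = C(5,3) · p^3 · (1−p)^2
= 10 · 8e-06 · 0.9604 = 0.000077

0.0001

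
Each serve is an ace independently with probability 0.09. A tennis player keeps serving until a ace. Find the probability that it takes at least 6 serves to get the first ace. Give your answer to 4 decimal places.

Y = number of serves to the first success; geometric, p = 0.09.
P(Y > 5) = P(first 5 all fail) = (1−p)^5 = 0.624032

0.6240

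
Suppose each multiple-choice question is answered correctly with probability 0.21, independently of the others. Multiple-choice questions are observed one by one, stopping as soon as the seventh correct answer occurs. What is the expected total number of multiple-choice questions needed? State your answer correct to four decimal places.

Y = total multiple-choice questions until the seventh success; negative binomial with r=7, p=0.21.
E[Y] = r / p = 7 / 0.21 = 33.333333

33.3333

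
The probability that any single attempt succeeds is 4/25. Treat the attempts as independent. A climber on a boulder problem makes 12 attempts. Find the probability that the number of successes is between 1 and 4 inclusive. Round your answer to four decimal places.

0.8456

X ~ Binomial(12, 0.16); P(1 ≤ X ≤ 4) = Σ C(12,k) p^k (1−p)^(12−k) over k:
  k=1: C(12,1)·0.16^1·0.84^11 = 0.282081
  k=2: C(12,2)·0.16^2·0.84^10 = 0.295513
  k=3: C(12,3)·0.16^3·0.84^9 = 0.187627
  k=4: C(12,4)·0.16^4·0.84^8 = 0.080412
Total = 0.845633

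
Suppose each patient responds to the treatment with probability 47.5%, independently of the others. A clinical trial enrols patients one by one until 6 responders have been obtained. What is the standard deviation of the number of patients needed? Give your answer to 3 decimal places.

Y = total patients until the sixth success; negative binomial with r=6, p=0.475.
SD(Y) = √[r(1−p)/p²] = √(13.96122) = 3.73647

3.736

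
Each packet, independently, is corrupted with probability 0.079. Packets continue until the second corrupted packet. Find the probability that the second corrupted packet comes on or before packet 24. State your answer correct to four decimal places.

0.5756

Finishing within 24 packets ⇔ at least 2 successes in the first 24. With X ~ Binomial(24, 0.079), P(Y ≤ 24) = 1 − P(X ≤ 1).
  k=0: C(24,0)·0.079^0·0.921^24 = 0.138749
  k=1: C(24,1)·0.079^1·0.921^23 = 0.285634
1 − 0.424383 = 0.575617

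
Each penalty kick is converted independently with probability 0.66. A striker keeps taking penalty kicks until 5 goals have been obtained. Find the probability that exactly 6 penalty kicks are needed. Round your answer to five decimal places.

0.21290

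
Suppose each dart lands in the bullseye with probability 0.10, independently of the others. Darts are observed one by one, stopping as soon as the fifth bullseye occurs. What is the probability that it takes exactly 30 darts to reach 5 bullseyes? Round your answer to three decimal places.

0.017

Y = trial on which the fifth success occurs; negative binomial, r=5, p=0.10.
P(Y=30) = C(29,4) · p^5 · (1−p)^25
= 23751 · 1e-05 · 0.07179 = 0.01705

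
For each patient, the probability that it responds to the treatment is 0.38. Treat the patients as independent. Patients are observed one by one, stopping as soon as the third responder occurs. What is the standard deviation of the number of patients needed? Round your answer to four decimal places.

Y = total patients until the third success; negative binomial with r=3, p=0.38.
SD(Y) = √[r(1−p)/p²] = √(12.880886) = 3.588995

3.5890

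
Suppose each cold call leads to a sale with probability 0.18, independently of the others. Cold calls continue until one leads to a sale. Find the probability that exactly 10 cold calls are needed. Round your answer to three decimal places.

0.030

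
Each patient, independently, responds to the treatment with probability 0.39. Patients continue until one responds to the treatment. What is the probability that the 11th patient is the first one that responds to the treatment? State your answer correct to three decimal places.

0.003

Geometric (trials to first success), p = 0.39.
P(Y = 11) = (1−p)^10 · p = 0.0071334 · 0.39 = 0.00278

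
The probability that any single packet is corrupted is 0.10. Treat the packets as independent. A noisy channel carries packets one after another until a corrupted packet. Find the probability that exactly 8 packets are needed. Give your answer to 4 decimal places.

Geometric (trials to first success), p = 0.10.
P(Y = 8) = (1−p)^7 · p = 0.4783 · 0.10 = 0.047830

0.0478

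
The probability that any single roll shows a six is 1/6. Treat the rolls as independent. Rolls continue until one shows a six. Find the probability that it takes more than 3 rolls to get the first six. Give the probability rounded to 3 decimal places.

0.579

Y = number of rolls to the first success; geometric, p = 0.166667.
P(Y > 3) = P(first 3 all fail) = (1−p)^3 = 0.57870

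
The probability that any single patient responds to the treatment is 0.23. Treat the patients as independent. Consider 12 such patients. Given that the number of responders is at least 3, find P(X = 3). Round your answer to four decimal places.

0.4673

X ~ Binomial(12, 0.23). Want P(X=3 | X≥3) = P(X=3) / P(X≥3).
P(X=3) = C(12,3)·0.23^3·0.77^9 = 0.254696
P(X≥3) = 1 − 0.043440 − 0.155707 − 0.255804 = 0.545050
Ratio = 0.254696 / 0.545050 = 0.467290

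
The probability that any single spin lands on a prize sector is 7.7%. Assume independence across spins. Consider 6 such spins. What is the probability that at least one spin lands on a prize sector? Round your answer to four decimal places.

0.3817

P(at least one) = 1 − P(none) = 1 − (1 − 0.077)^6
= 1 − 0.618316 = 0.381684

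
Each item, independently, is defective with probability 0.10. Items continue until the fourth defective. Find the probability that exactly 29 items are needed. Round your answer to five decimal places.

0.02352

Y = trial on which the fourth success occurs; negative binomial, r=4, p=0.10.
P(Y=29) = C(28,3) · p^4 · (1−p)^25
= 3276 · 0.0001 · 0.07179 = 0.0235183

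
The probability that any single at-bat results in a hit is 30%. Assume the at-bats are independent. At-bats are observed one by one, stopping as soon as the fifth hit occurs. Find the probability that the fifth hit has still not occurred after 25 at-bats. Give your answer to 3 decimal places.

Needing more than 25 at-bats ⇔ fewer than 5 successes in the first 25. With X ~ Binomial(25, 0.30), P(Y > 25) = P(X ≤ 4).
  k=0: C(25,0)·0.30^0·0.70^25 = 0.00013
  k=1: C(25,1)·0.30^1·0.70^24 = 0.00144
  k=2: C(25,2)·0.30^2·0.70^23 = 0.00739
  k=3: C(25,3)·0.30^3·0.70^22 = 0.02428
  k=4: C(25,4)·0.30^4·0.70^21 = 0.05723
P(X ≤ 4) = 0.09047

0.090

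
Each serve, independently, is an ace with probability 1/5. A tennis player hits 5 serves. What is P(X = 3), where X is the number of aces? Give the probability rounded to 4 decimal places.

X ~ Binomial(n=5, p=0.20).
P(X=3) = C(5,3) · p^3 · (1−p)^2
= 10 · 0.008 · 0.64 = 0.051200

0.0512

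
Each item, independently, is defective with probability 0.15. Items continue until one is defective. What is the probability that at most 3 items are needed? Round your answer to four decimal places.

0.3859

Y = number of items to the first success; geometric, p = 0.15.
P(Y ≤ 3) = 1 − (1−p)^3 = 1 − 0.614125 = 0.385875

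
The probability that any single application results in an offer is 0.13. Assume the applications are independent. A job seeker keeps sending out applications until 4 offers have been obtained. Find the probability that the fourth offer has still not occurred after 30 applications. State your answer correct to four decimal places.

0.4406

Needing more than 30 applications ⇔ fewer than 4 successes in the first 30. With X ~ Binomial(30, 0.13), P(Y > 30) = P(X ≤ 3).
  k=0: C(30,0)·0.13^0·0.87^30 = 0.015331
  k=1: C(30,1)·0.13^1·0.87^29 = 0.068726
  k=2: C(30,2)·0.13^2·0.87^28 = 0.148907
  k=3: C(30,3)·0.13^3·0.87^27 = 0.207671
P(X ≤ 3) = 0.440636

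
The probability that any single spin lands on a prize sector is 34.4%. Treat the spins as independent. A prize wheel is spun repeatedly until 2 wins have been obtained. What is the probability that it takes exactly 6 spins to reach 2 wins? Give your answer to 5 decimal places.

0.10957

Y = trial on which the second success occurs; negative binomial, r=2, p=0.344.
P(Y=6) = C(5,1) · p^2 · (1−p)^4
= 5 · 0.11834 · 0.18519 = 0.1095727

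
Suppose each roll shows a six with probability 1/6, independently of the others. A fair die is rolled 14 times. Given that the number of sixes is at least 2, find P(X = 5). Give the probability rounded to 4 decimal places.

0.0709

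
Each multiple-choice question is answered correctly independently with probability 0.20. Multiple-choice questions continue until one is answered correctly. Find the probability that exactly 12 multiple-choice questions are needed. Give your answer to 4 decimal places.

0.0172

Geometric (trials to first success), p = 0.20.
P(Y = 12) = (1−p)^11 · p = 0.085899 · 0.20 = 0.017180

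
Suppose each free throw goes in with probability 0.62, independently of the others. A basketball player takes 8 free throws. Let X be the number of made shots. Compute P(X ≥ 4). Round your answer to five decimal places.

X ~ Binomial(8, 0.62); P(X ≥ 4) = Σ C(8,k) p^k (1−p)^(8−k) over k:
  k=4: C(8,4)·0.62^4·0.38^4 = 0.2156747
  k=5: C(8,5)·0.62^5·0.38^3 = 0.2815122
  k=6: C(8,6)·0.62^6·0.38^2 = 0.2296547
  k=7: C(8,7)·0.62^7·0.38^1 = 0.1070571
  k=8: C(8,8)·0.62^8·0.38^0 = 0.0218340
Total = 0.8557327

0.85573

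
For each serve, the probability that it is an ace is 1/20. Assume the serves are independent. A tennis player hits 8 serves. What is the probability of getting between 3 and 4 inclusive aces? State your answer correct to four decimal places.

0.0058

X ~ Binomial(8, 0.05); P(3 ≤ X ≤ 4) = Σ C(8,k) p^k (1−p)^(8−k) over k:
  k=3: C(8,3)·0.05^3·0.95^5 = 0.005416
  k=4: C(8,4)·0.05^4·0.95^4 = 0.000356
Total = 0.005773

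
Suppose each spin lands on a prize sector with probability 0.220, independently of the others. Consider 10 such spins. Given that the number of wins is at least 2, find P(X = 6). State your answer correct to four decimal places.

X ~ Binomial(10, 0.22). Want P(X=6 | X≥2) = P(X=6) / P(X≥2).
P(X=6) = C(10,6)·0.22^6·0.78^4 = 0.008813
P(X≥2) = 1 − 0.083358 − 0.235112 = 0.681531
Ratio = 0.008813 / 0.681531 = 0.012931

0.0129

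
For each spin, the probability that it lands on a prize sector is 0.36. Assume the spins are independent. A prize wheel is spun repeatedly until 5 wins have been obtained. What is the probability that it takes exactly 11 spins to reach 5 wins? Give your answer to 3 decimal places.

Y = trial on which the fifth success occurs; negative binomial, r=5, p=0.36.
P(Y=11) = C(10,4) · p^5 · (1−p)^6
= 210 · 0.0060466 · 0.068719 = 0.08726

0.087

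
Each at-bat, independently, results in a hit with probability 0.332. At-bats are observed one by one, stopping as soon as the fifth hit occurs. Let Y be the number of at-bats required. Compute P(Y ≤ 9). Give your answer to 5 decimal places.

0.14281

Finishing within 9 at-bats ⇔ at least 5 successes in the first 9. With X ~ Binomial(9, 0.332), P(Y ≤ 9) = 1 − P(X ≤ 4).
  k=0: C(9,0)·0.332^0·0.668^9 = 0.0264843
  k=1: C(9,1)·0.332^1·0.668^8 = 0.1184656
  k=2: C(9,2)·0.332^2·0.668^7 = 0.2355125
  k=3: C(9,3)·0.332^3·0.668^6 = 0.2731193
  k=4: C(9,4)·0.332^4·0.668^5 = 0.2036129
1 − 0.8571945 = 0.1428055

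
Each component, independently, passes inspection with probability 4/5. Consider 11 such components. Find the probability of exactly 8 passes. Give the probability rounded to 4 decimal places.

0.2215

X ~ Binomial(n=11, p=0.80).
P(X=8) = C(11,8) · p^8 · (1−p)^3
= 165 · 0.16777 · 0.008 = 0.221459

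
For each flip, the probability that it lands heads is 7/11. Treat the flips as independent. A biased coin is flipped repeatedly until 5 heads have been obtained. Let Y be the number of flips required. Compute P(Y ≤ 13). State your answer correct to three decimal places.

Finishing within 13 flips ⇔ at least 5 successes in the first 13. With X ~ Binomial(13, 0.636364), P(Y ≤ 13) = 1 − P(X ≤ 4).
  k=0: C(13,0)·0.636364^0·0.363636^13 = 0.00000
  k=1: C(13,1)·0.636364^1·0.363636^12 = 0.00004
  k=2: C(13,2)·0.636364^2·0.363636^11 = 0.00046
  k=3: C(13,3)·0.636364^3·0.363636^10 = 0.00298
  k=4: C(13,4)·0.636364^4·0.363636^9 = 0.01304
1 − 0.01653 = 0.98347

0.983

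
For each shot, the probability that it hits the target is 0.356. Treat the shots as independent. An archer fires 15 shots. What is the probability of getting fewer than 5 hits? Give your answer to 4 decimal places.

X ~ Binomial(15, 0.356); P(X ≤ 4) = Σ C(15,k) p^k (1−p)^(15−k) over k:
  k=0: C(15,0)·0.356^0·0.644^15 = 0.001359
  k=1: C(15,1)·0.356^1·0.644^14 = 0.011271
  k=2: C(15,2)·0.356^2·0.644^13 = 0.043612
  k=3: C(15,3)·0.356^3·0.644^12 = 0.104470
  k=4: C(15,4)·0.356^4·0.644^11 = 0.173252
Total = 0.333963

0.3340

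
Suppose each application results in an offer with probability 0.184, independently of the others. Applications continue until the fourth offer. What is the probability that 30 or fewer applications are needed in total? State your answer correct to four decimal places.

0.8286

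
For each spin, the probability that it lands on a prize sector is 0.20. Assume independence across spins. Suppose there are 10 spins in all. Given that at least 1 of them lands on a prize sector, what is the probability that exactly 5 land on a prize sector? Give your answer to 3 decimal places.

0.030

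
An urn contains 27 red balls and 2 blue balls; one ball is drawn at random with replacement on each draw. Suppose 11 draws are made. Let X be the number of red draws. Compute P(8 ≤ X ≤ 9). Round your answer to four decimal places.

0.1681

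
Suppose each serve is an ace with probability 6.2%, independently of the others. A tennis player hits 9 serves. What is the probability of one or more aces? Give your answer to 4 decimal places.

P(at least one) = 1 − P(none) = 1 − (1 − 0.062)^9
= 1 − 0.562115 = 0.437885

0.4379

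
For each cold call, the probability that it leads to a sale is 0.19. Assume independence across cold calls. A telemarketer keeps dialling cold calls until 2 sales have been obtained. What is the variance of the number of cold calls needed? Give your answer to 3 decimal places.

44.875

Y = total cold calls until the second success; negative binomial with r=2, p=0.19.
Var(Y) = r(1−p)/p² = 2·0.81 / 0.19² = 44.87535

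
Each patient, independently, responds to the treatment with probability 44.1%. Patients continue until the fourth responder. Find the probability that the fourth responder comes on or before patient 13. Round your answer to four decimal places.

0.8958

Finishing within 13 patients ⇔ at least 4 successes in the first 13. With X ~ Binomial(13, 0.441), P(Y ≤ 13) = 1 − P(X ≤ 3).
  k=0: C(13,0)·0.441^0·0.559^13 = 0.000520
  k=1: C(13,1)·0.441^1·0.559^12 = 0.005337
  k=2: C(13,2)·0.441^2·0.559^11 = 0.025264
  k=3: C(13,3)·0.441^3·0.559^10 = 0.073080
1 − 0.104202 = 0.895798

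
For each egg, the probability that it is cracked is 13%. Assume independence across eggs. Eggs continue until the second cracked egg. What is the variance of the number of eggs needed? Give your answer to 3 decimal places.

102.959

Y = total eggs until the second success; negative binomial with r=2, p=0.13.
Var(Y) = r(1−p)/p² = 2·0.87 / 0.13² = 102.95858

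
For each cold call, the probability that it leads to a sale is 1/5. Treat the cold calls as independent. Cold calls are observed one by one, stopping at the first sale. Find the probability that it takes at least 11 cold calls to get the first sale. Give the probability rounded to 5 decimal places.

0.10737

Y = number of cold calls to the first success; geometric, p = 0.20.
P(Y > 10) = P(first 10 all fail) = (1−p)^10 = 0.1073742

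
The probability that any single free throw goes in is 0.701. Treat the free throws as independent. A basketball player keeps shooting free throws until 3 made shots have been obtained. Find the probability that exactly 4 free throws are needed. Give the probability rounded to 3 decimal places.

Y = trial on which the third success occurs; negative binomial, r=3, p=0.701.
P(Y=4) = C(3,2) · p^3 · (1−p)^1
= 3 · 0.34447 · 0.299 = 0.30899

0.309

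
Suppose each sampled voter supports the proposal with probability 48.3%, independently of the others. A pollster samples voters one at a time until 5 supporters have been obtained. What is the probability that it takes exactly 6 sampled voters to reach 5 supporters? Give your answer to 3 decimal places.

Y = trial on which the fifth success occurs; negative binomial, r=5, p=0.483.
P(Y=6) = C(5,4) · p^5 · (1−p)^1
= 5 · 0.026287 · 0.517 = 0.06795

0.068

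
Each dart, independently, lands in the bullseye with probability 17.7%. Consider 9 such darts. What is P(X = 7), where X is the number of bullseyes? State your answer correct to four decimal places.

X ~ Binomial(n=9, p=0.177).
P(X=7) = C(9,7) · p^7 · (1−p)^2
= 36 · 5.4427e-06 · 0.67733 = 0.000133

0.0001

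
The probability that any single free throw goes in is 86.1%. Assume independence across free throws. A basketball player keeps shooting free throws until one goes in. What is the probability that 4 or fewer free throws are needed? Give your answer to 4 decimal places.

Y = number of free throws to the first success; geometric, p = 0.861.
P(Y ≤ 4) = 1 − (1−p)^4 = 1 − 0.000373 = 0.999627

0.9996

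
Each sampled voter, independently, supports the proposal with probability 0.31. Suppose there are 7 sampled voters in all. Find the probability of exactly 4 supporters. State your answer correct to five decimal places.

X ~ Binomial(n=7, p=0.31).
P(X=4) = C(7,4) · p^4 · (1−p)^3
= 35 · 0.0092352 · 0.32851 = 0.1061847

0.10618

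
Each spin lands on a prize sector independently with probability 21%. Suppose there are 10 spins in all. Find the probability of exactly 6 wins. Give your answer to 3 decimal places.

X ~ Binomial(n=10, p=0.21).
P(X=6) = C(10,6) · p^6 · (1−p)^4
= 210 · 8.5766e-05 · 0.3895 = 0.00702

0.007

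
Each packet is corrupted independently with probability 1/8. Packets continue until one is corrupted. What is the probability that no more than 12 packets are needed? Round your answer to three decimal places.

Y = number of packets to the first success; geometric, p = 0.125.
P(Y ≤ 12) = 1 − (1−p)^12 = 1 − 0.20142 = 0.79858

0.799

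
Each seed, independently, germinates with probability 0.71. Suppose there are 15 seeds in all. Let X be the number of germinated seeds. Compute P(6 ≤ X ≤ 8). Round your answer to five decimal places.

X ~ Binomial(15, 0.71); P(6 ≤ X ≤ 8) = Σ C(15,k) p^k (1−p)^(15−k) over k:
  k=6: C(15,6)·0.71^6·0.29^9 = 0.0093011
  k=7: C(15,7)·0.71^7·0.29^8 = 0.0292780
  k=8: C(15,8)·0.71^8·0.29^7 = 0.0716805
Total = 0.1102597

0.11026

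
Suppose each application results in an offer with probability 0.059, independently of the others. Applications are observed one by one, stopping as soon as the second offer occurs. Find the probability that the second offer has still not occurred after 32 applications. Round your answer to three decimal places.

0.429

Needing more than 32 applications ⇔ fewer than 2 successes in the first 32. With X ~ Binomial(32, 0.059), P(Y > 32) = P(X ≤ 1).
  k=0: C(32,0)·0.059^0·0.941^32 = 0.14285
  k=1: C(32,1)·0.059^1·0.941^31 = 0.28660
P(X ≤ 1) = 0.42945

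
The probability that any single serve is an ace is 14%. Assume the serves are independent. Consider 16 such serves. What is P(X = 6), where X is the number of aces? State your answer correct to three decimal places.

0.013

X ~ Binomial(n=16, p=0.14).
P(X=6) = C(16,6) · p^6 · (1−p)^10
= 8008 · 7.5295e-06 · 0.2213 = 0.01334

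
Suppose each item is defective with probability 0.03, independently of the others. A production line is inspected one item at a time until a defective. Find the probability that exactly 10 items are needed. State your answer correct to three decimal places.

0.023

Geometric (trials to first success), p = 0.03.
P(Y = 10) = (1−p)^9 · p = 0.76023 · 0.03 = 0.02281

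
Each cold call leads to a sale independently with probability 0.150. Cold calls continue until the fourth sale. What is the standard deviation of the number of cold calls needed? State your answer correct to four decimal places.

12.2927

Y = total cold calls until the fourth success; negative binomial with r=4, p=0.15.
SD(Y) = √[r(1−p)/p²] = √(151.111111) = 12.292726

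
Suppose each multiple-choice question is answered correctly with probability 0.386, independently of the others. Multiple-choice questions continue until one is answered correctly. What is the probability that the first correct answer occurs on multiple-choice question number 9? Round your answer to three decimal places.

Geometric (trials to first success), p = 0.386.
P(Y = 9) = (1−p)^8 · p = 0.0202 · 0.386 = 0.00780

0.008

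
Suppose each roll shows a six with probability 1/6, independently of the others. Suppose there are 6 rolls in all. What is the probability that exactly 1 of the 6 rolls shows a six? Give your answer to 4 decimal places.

X ~ Binomial(n=6, p=0.166667).
P(X=1) = C(6,1) · p^1 · (1−p)^5
= 6 · 0.16667 · 0.40188 = 0.401878

0.4019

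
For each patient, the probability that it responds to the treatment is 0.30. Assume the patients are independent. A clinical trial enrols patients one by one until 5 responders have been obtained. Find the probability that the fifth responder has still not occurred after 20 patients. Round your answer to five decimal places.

0.23751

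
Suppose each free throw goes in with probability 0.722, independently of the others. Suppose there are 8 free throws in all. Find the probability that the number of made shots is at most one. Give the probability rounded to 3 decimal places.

X ~ Binomial(8, 0.722); P(X ≤ 1) = Σ C(8,k) p^k (1−p)^(8−k) over k:
  k=0: C(8,0)·0.722^0·0.278^8 = 0.00004
  k=1: C(8,1)·0.722^1·0.278^7 = 0.00074
Total = 0.00078

0.001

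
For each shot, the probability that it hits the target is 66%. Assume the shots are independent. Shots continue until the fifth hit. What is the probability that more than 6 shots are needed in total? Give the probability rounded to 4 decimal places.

Needing more than 6 shots ⇔ fewer than 5 successes in the first 6. With X ~ Binomial(6, 0.66), P(Y > 6) = P(X ≤ 4).
  k=0: C(6,0)·0.66^0·0.34^6 = 0.001545
  k=1: C(6,1)·0.66^1·0.34^5 = 0.017992
  k=2: C(6,2)·0.66^2·0.34^4 = 0.087316
  k=3: C(6,3)·0.66^3·0.34^3 = 0.225995
  k=4: C(6,4)·0.66^4·0.34^2 = 0.329022
P(X ≤ 4) = 0.661870

0.6619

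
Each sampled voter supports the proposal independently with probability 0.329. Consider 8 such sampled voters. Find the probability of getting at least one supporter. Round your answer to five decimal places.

0.95891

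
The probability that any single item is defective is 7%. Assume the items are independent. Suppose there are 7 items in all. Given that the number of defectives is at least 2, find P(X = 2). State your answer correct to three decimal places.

X ~ Binomial(7, 0.07). Want P(X=2 | X≥2) = P(X=2) / P(X≥2).
P(X=2) = C(7,2)·0.07^2·0.93^5 = 0.07159
P(X≥2) = 1 − 0.60170 − 0.31703 = 0.08127
Ratio = 0.07159 / 0.08127 = 0.88080

0.881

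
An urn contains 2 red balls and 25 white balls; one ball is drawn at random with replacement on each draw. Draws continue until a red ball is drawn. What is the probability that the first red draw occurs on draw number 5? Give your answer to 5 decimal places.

Geometric (trials to first success), p = 0.074074.
P(Y = 5) = (1−p)^4 · p = 0.73503 · 0.074074 = 0.0544467

0.05445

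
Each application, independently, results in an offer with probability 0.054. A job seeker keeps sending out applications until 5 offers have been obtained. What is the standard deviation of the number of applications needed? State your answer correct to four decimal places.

Y = total applications until the fifth success; negative binomial with r=5, p=0.054.
SD(Y) = √[r(1−p)/p²] = √(1622.085048) = 40.275117

40.2751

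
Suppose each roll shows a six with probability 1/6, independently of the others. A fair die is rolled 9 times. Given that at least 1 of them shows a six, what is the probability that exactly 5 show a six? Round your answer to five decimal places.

X ~ Binomial(9, 0.166667). Want P(X=5 | X≥1) = P(X=5) / P(X≥1).
P(X=5) = C(9,5)·0.166667^5·0.833333^4 = 0.0078143
P(X≥1) = 1 − 0.1938067 = 0.8061933
Ratio = 0.0078143 / 0.8061933 = 0.0096928

0.00969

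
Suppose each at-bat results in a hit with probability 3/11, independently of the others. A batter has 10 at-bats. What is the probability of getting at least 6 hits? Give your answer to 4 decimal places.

0.0301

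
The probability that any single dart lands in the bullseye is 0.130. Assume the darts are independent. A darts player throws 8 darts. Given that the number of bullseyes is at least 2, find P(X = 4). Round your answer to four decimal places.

X ~ Binomial(8, 0.13). Want P(X=4 | X≥2) = P(X=4) / P(X≥2).
P(X=4) = C(8,4)·0.13^4·0.87^4 = 0.011454
P(X≥2) = 1 − 0.328212 − 0.392345 = 0.279443
Ratio = 0.011454 / 0.279443 = 0.040988

0.0410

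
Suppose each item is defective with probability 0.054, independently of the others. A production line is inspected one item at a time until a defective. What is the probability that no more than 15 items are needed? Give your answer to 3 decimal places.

Y = number of items to the first success; geometric, p = 0.054.
P(Y ≤ 15) = 1 − (1−p)^15 = 1 − 0.43488 = 0.56512

0.565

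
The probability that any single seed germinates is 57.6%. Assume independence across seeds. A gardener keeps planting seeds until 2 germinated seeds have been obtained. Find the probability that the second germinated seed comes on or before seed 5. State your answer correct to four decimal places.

Finishing within 5 seeds ⇔ at least 2 successes in the first 5. With X ~ Binomial(5, 0.576), P(Y ≤ 5) = 1 − P(X ≤ 1).
  k=0: C(5,0)·0.576^0·0.424^5 = 0.013703
  k=1: C(5,1)·0.576^1·0.424^4 = 0.093080
1 − 0.106783 = 0.893217

0.8932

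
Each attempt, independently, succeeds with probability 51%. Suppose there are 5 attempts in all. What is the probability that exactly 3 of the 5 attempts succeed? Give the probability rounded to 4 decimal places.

0.3185

X ~ Binomial(n=5, p=0.51).
P(X=3) = C(5,3) · p^3 · (1−p)^2
= 10 · 0.13265 · 0.2401 = 0.318495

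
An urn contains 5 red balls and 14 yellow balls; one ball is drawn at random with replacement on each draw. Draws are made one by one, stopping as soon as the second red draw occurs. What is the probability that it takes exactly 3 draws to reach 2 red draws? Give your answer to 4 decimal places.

Y = trial on which the second success occurs; negative binomial, r=2, p=0.263158.
P(Y=3) = C(2,1) · p^2 · (1−p)^1
= 2 · 0.069252 · 0.73684 = 0.102056

0.1021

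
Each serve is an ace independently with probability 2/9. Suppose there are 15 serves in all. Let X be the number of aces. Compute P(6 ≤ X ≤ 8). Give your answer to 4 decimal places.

X ~ Binomial(15, 0.222222); P(6 ≤ X ≤ 8) = Σ C(15,k) p^k (1−p)^(15−k) over k:
  k=6: C(15,6)·0.222222^6·0.777778^9 = 0.062781
  k=7: C(15,7)·0.222222^7·0.777778^8 = 0.023062
  k=8: C(15,8)·0.222222^8·0.777778^7 = 0.006589
Total = 0.092433

0.0924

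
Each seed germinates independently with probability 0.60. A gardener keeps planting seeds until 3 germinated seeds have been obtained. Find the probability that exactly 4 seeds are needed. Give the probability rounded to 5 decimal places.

0.25920

Y = trial on which the third success occurs; negative binomial, r=3, p=0.60.
P(Y=4) = C(3,2) · p^3 · (1−p)^1
= 3 · 0.216 · 0.4 = 0.2592000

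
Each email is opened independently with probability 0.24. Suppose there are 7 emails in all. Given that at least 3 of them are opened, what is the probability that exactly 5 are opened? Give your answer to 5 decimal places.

0.04329

X ~ Binomial(7, 0.24). Want P(X=5 | X≥3) = P(X=5) / P(X≥3).
P(X=5) = C(7,5)·0.24^5·0.76^2 = 0.0096583
P(X≥3) = 1 − 0.1464519 − 0.3237359 − 0.3066971 = 0.2231150
Ratio = 0.0096583 / 0.2231150 = 0.0432886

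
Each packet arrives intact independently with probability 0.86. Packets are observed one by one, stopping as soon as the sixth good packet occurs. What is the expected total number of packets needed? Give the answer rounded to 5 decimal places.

Y = total packets until the sixth success; negative binomial with r=6, p=0.86.
E[Y] = r / p = 6 / 0.86 = 6.9767442

6.97674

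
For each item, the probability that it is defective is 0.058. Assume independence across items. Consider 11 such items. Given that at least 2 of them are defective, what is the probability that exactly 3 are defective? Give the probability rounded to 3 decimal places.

0.153

X ~ Binomial(11, 0.058). Want P(X=3 | X≥2) = P(X=3) / P(X≥2).
P(X=3) = C(11,3)·0.058^3·0.942^8 = 0.01996
P(X≥2) = 1 − 0.51827 − 0.35102 = 0.13071
Ratio = 0.01996 / 0.13071 = 0.15271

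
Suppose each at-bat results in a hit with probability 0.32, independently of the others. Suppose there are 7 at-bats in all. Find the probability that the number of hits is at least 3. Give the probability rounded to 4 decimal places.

X ~ Binomial(7, 0.32); P(X ≥ 3) = Σ C(7,k) p^k (1−p)^(7−k) over k:
  k=3: C(7,3)·0.32^3·0.68^4 = 0.245219
  k=4: C(7,4)·0.32^4·0.68^3 = 0.115397
  k=5: C(7,5)·0.32^5·0.68^2 = 0.032583
  k=6: C(7,6)·0.32^6·0.68^1 = 0.005111
  k=7: C(7,7)·0.32^7·0.68^0 = 0.000344
Total = 0.398653

0.3987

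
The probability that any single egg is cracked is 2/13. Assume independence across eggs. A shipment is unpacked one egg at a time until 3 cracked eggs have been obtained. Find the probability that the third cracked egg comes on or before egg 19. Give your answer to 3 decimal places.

Finishing within 19 eggs ⇔ at least 3 successes in the first 19. With X ~ Binomial(19, 0.153846), P(Y ≤ 19) = 1 − P(X ≤ 2).
  k=0: C(19,0)·0.153846^0·0.846154^19 = 0.04183
  k=1: C(19,1)·0.153846^1·0.846154^18 = 0.14452
  k=2: C(19,2)·0.153846^2·0.846154^17 = 0.23649
1 − 0.42284 = 0.57716

0.577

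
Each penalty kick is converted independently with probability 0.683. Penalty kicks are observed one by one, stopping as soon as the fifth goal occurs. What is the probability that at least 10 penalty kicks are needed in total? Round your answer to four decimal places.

0.1210

Needing more than 9 penalty kicks ⇔ fewer than 5 successes in the first 9. With X ~ Binomial(9, 0.683), P(Y > 9) = P(X ≤ 4).
  k=0: C(9,0)·0.683^0·0.317^9 = 0.000032
  k=1: C(9,1)·0.683^1·0.317^8 = 0.000627
  k=2: C(9,2)·0.683^2·0.317^7 = 0.005402
  k=3: C(9,3)·0.683^3·0.317^6 = 0.027158
  k=4: C(9,4)·0.683^4·0.317^5 = 0.087771
P(X ≤ 4) = 0.120990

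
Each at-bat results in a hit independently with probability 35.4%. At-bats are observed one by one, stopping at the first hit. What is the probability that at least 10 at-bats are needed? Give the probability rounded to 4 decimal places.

Y = number of at-bats to the first success; geometric, p = 0.354.
P(Y > 9) = P(first 9 all fail) = (1−p)^9 = 0.019593

0.0196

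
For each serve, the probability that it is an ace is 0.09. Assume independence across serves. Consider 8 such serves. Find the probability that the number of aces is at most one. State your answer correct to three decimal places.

0.842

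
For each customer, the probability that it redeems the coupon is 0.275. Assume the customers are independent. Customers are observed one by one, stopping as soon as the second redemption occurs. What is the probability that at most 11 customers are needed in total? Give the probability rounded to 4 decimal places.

0.8495

Finishing within 11 customers ⇔ at least 2 successes in the first 11. With X ~ Binomial(11, 0.275), P(Y ≤ 11) = 1 − P(X ≤ 1).
  k=0: C(11,0)·0.275^0·0.725^11 = 0.029088
  k=1: C(11,1)·0.275^1·0.725^10 = 0.121368
1 − 0.150457 = 0.849543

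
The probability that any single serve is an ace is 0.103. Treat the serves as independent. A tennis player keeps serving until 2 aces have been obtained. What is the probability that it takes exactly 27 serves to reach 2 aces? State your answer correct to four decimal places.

0.0182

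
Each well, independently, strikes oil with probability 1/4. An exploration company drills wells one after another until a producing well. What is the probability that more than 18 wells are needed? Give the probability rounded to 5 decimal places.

Y = number of wells to the first success; geometric, p = 0.25.
P(Y > 18) = P(first 18 all fail) = (1−p)^18 = 0.0056377

0.00564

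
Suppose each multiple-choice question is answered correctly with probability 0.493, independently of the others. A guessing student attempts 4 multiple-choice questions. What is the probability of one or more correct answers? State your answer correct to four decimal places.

P(at least one) = 1 − P(none) = 1 − (1 − 0.493)^4
= 1 − 0.066074 = 0.933926

0.9339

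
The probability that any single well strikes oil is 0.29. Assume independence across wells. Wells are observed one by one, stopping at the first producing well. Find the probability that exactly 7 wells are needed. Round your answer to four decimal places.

Geometric (trials to first success), p = 0.29.
P(Y = 7) = (1−p)^6 · p = 0.1281 · 0.29 = 0.037149

0.0371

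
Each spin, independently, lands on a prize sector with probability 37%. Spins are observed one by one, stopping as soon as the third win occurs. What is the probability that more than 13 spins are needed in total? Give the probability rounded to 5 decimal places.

Needing more than 13 spins ⇔ fewer than 3 successes in the first 13. With X ~ Binomial(13, 0.37), P(Y > 13) = P(X ≤ 2).
  k=0: C(13,0)·0.37^0·0.63^13 = 0.0024628
  k=1: C(13,1)·0.37^1·0.63^12 = 0.0188032
  k=2: C(13,2)·0.37^2·0.63^11 = 0.0662589
P(X ≤ 2) = 0.0875249

0.08752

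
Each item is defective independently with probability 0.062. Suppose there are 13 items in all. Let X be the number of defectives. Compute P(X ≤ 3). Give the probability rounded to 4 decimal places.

X ~ Binomial(13, 0.062); P(X ≤ 3) = Σ C(13,k) p^k (1−p)^(13−k) over k:
  k=0: C(13,0)·0.062^0·0.938^13 = 0.435148
  k=1: C(13,1)·0.062^1·0.938^12 = 0.373912
  k=2: C(13,2)·0.062^2·0.938^11 = 0.148289
  k=3: C(13,3)·0.062^3·0.938^10 = 0.035939
Total = 0.993288

0.9933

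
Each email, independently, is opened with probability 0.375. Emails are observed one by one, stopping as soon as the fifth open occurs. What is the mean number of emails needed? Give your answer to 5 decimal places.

13.33333

Y = total emails until the fifth success; negative binomial with r=5, p=0.375.
E[Y] = r / p = 5 / 0.375 = 13.3333333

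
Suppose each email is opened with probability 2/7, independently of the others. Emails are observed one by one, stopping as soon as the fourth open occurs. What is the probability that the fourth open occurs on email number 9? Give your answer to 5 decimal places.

Y = trial on which the fourth success occurs; negative binomial, r=4, p=0.285714.
P(Y=9) = C(8,3) · p^4 · (1−p)^5
= 56 · 0.0066639 · 0.18593 = 0.0693866

0.06939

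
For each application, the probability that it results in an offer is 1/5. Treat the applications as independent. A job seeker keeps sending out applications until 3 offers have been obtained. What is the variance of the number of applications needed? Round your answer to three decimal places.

Y = total applications until the third success; negative binomial with r=3, p=0.20.
Var(Y) = r(1−p)/p² = 3·0.80 / 0.20² = 60.00000

60.000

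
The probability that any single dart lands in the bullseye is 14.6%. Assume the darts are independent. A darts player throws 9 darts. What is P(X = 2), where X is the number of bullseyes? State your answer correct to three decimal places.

0.254

X ~ Binomial(n=9, p=0.146).
P(X=2) = C(9,2) · p^2 · (1−p)^7
= 36 · 0.021316 · 0.33129 = 0.25422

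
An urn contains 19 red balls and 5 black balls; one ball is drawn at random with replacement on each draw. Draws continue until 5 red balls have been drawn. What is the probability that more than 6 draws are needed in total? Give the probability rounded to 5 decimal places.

Needing more than 6 draws ⇔ fewer than 5 successes in the first 6. With X ~ Binomial(6, 0.791667), P(Y > 6) = P(X ≤ 4).
  k=0: C(6,0)·0.791667^0·0.208333^6 = 0.0000818
  k=1: C(6,1)·0.791667^1·0.208333^5 = 0.0018642
  k=2: C(6,2)·0.791667^2·0.208333^4 = 0.0177097
  k=3: C(6,3)·0.791667^3·0.208333^3 = 0.0897291
  k=4: C(6,4)·0.791667^4·0.208333^2 = 0.2557280
P(X ≤ 4) = 0.3651127

0.36511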